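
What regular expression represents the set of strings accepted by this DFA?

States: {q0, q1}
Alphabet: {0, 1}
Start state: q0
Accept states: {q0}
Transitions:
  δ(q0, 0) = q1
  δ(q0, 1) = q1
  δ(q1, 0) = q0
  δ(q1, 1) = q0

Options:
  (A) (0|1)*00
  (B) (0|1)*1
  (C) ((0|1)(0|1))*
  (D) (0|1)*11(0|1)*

Check each option against the DFA on short strings; one disagreement eliminates an option:
  (A) (0|1)*00: on ε the DFA stays in q0 and accepts (q0 ∈ Accept), but the regex does not match it → eliminate
  (B) (0|1)*1: on ε the DFA stays in q0 and accepts (q0 ∈ Accept), but the regex does not match it → eliminate
  (C) ((0|1)(0|1))*: agrees with the DFA on every string of length ≤ 6
  (D) (0|1)*11(0|1)*: on ε the DFA stays in q0 and accepts (q0 ∈ Accept), but the regex does not match it → eliminate
Only (C) is consistent with the DFA.
(C) ((0|1)(0|1))*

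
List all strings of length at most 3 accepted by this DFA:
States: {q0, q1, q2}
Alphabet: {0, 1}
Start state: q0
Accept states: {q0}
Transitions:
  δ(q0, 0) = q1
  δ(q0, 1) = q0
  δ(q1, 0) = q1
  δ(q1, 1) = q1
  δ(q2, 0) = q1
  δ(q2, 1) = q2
ε, 1, 11, 111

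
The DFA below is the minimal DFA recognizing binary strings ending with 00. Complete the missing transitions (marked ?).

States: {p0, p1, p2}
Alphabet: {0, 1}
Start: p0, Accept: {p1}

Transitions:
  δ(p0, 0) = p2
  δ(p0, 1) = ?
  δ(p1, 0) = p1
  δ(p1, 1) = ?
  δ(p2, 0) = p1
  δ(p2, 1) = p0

From the language and accept set, identify what each state tracks — p0: last symbol not 0; p1: two trailing 0's; p2: one trailing 0.
Each missing δ(q, a) is the state matching the new tracked value after reading a.
δ(p0, 1) = p0; δ(p1, 1) = p0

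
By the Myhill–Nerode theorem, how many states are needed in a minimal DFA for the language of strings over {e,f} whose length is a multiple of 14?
By Myhill–Nerode, count the distinguishable equivalence classes: 14 classes — one per residue of the length mod 14; class i is distinguished from class j by any string of length (14 − i) mod 14.
14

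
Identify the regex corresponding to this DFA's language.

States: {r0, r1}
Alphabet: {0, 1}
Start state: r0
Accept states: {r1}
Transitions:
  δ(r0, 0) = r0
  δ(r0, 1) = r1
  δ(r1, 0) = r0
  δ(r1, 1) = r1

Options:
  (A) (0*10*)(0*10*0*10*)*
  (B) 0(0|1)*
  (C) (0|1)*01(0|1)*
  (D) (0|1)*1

Check each option against the DFA on short strings; one disagreement eliminates an option:
  (A) (0*10*)(0*10*0*10*)*: on '10' the DFA goes r0 → r1 → r0 and rejects (r0 ∉ Accept), but the regex matches it → eliminate
  (B) 0(0|1)*: on '0' the DFA goes r0 → r0 and rejects (r0 ∉ Accept), but the regex matches it → eliminate
  (C) (0|1)*01(0|1)*: on '1' the DFA goes r0 → r1 and accepts (r1 ∈ Accept), but the regex does not match it → eliminate
  (D) (0|1)*1: agrees with the DFA on every string of length ≤ 6
Only (D) is consistent with the DFA.
(D) (0|1)*1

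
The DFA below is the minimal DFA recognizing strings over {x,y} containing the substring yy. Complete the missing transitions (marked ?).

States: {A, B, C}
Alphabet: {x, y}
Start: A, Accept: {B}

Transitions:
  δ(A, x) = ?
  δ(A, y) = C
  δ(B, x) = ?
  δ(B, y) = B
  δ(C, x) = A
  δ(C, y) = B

From the language and accept set, identify what each state tracks — A: no progress toward yy; B: substring yy seen; C: one trailing y.
Each missing δ(q, a) is the state matching the new tracked value after reading a.
δ(A, x) = A; δ(B, x) = B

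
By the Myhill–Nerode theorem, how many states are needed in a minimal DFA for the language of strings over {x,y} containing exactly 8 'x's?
By Myhill–Nerode, count the distinguishable equivalence classes: 10 classes — having seen 0, 1, …, 8, or >8 copies of 'x'; the count-8 class is the only accepting one and >8 is dead.
10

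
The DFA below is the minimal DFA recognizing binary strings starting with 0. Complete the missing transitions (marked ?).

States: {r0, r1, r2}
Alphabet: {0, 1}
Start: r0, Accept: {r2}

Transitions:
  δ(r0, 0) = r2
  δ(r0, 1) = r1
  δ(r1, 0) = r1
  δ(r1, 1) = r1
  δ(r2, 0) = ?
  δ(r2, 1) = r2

From the language and accept set, identify what each state tracks — r0: no input read; r1: started with 1 (dead); r2: started with 0.
Each missing δ(q, a) is the state matching the new tracked value after reading a.
δ(r2, 0) = r2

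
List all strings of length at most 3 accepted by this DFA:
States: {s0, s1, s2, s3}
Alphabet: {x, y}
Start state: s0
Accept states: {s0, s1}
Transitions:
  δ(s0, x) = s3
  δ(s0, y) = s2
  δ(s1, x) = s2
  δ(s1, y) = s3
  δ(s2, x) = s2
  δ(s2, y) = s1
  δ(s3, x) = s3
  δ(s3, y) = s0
ε, xy, yy, xxy, yxy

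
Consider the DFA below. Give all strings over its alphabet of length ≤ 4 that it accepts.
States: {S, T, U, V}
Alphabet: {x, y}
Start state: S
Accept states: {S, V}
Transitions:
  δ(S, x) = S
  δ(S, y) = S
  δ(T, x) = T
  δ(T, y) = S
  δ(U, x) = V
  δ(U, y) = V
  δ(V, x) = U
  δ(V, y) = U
ε, x, y, xx, xy, yx, yy, xxx, xxy, xyx, xyy, yxx, yxy, yyx, yyy, xxxx, xxxy, xxyx, xxyy, xyxx, xyxy, xyyx, xyyy, yxxx, yxxy, yxyx, yxyy, yyxx, yyxy, yyyx, yyyy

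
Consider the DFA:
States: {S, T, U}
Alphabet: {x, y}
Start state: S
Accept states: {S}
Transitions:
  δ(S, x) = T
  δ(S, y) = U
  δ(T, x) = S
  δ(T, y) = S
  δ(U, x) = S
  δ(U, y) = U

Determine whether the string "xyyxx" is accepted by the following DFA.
Processing string "xyyxx":
  S --x--> T
  T --y--> S
  S --y--> U
  U --x--> S
  S --x--> T
Final state: T
Accept states: {S}
No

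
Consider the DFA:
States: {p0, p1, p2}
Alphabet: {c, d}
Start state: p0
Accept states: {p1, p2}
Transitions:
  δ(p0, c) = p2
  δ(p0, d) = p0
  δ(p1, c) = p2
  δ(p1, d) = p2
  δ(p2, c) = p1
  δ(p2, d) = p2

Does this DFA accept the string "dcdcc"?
Processing string "dcdcc":
  p0 --d--> p0
  p0 --c--> p2
  p2 --d--> p2
  p2 --c--> p1
  p1 --c--> p2
Final state: p2
Accept states: {p1, p2}
Yes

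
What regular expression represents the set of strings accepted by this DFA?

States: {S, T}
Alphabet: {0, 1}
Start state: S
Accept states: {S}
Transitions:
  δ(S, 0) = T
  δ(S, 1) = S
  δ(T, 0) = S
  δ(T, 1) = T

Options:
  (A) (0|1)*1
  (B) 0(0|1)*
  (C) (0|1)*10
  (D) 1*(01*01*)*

Check each option against the DFA on short strings; one disagreement eliminates an option:
  (A) (0|1)*1: on ε the DFA stays in S and accepts (S ∈ Accept), but the regex does not match it → eliminate
  (B) 0(0|1)*: on ε the DFA stays in S and accepts (S ∈ Accept), but the regex does not match it → eliminate
  (C) (0|1)*10: on ε the DFA stays in S and accepts (S ∈ Accept), but the regex does not match it → eliminate
  (D) 1*(01*01*)*: agrees with the DFA on every string of length ≤ 6
Only (D) is consistent with the DFA.
(D) 1*(01*01*)*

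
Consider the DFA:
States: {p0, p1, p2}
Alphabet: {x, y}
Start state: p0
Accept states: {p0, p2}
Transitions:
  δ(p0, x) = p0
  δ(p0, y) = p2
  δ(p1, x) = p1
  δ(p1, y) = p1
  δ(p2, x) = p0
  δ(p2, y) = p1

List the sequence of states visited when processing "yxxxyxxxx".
read 'y': p0 → p2
  read 'x': p2 → p0
  read 'x': p0 → p0
  read 'x': p0 → p0
  read 'y': p0 → p2
  read 'x': p2 → p0
  read 'x': p0 → p0
  read 'x': p0 → p0
  read 'x': p0 → p0
p0 -> p2 -> p0 -> p0 -> p0 -> p2 -> p0 -> p0 -> p0 -> p0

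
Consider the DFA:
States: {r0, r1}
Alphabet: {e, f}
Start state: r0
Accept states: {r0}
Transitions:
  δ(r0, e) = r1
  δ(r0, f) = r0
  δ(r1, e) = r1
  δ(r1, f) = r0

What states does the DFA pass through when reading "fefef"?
read 'f': r0 → r0
  read 'e': r0 → r1
  read 'f': r1 → r0
  read 'e': r0 → r1
  read 'f': r1 → r0
r0 -> r0 -> r1 -> r0 -> r1 -> r0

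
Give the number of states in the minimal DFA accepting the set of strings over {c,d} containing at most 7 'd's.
By Myhill–Nerode, count the distinguishable equivalence classes: 9 classes — having seen 0, 1, …, 7, or >7 copies of 'd'; counts 0 through 7 are accepting and >7 is dead.
9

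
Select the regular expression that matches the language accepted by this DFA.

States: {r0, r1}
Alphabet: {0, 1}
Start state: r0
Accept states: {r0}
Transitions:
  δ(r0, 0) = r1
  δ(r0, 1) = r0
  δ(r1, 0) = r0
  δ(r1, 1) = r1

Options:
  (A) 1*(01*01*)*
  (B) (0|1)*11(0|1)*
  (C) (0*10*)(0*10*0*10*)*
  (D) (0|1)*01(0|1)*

Check each option against the DFA on short strings; one disagreement eliminates an option:
  (A) 1*(01*01*)*: agrees with the DFA on every string of length ≤ 6
  (B) (0|1)*11(0|1)*: on ε the DFA stays in r0 and accepts (r0 ∈ Accept), but the regex does not match it → eliminate
  (C) (0*10*)(0*10*0*10*)*: on ε the DFA stays in r0 and accepts (r0 ∈ Accept), but the regex does not match it → eliminate
  (D) (0|1)*01(0|1)*: on ε the DFA stays in r0 and accepts (r0 ∈ Accept), but the regex does not match it → eliminate
Only (A) is consistent with the DFA.
(A) 1*(01*01*)*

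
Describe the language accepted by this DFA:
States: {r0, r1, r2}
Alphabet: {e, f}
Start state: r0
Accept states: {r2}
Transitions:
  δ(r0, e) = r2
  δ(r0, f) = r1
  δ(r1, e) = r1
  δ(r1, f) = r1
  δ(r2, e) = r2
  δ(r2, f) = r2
Testing a few strings:
  'e' → accept
  'f' → reject
  'ef' → accept
  'ff' → reject
State roles: r0=no input read; r1=started with f (dead); r2=started with e
All strings over {e,f} starting with e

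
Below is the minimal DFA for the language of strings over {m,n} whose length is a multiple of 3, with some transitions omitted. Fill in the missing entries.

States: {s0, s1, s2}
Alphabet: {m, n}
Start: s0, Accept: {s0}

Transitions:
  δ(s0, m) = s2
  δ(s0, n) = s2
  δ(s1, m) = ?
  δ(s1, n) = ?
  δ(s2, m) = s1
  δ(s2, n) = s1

From the language and accept set, identify what each state tracks — s0: length ≡ 0 (mod 3); s1: length ≡ 2 (mod 3); s2: length ≡ 1 (mod 3).
Each missing δ(q, a) is the state matching the new tracked value after reading a.
δ(s1, m) = s0; δ(s1, n) = s0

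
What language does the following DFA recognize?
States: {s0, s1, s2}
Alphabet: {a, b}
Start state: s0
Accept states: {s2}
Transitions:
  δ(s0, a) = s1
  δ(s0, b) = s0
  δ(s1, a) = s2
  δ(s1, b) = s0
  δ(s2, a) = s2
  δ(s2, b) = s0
Testing a few strings:
  'ba' → reject
  'a' → reject
  'aba' → reject
  'aa' → accept
State roles: s0=last symbol not a; s1=one trailing a; s2=two trailing a's
All strings over {a,b} ending with aa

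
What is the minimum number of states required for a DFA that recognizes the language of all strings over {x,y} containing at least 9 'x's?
By Myhill–Nerode, count the distinguishable equivalence classes: 10 classes — having seen 0, 1, …, 8, or ≥9 copies of 'x'; any two classes i < j (j ≤ 9) are distinguished by the string x^(9−j), which takes class j to 9 copies (accepted) but leaves class i below 9 (rejected).
10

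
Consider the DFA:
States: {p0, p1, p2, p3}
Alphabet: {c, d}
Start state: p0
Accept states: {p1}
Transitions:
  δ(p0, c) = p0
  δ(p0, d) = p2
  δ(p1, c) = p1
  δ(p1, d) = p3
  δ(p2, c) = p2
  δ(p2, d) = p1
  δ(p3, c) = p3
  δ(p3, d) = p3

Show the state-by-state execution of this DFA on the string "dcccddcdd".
read 'd': p0 → p2
  read 'c': p2 → p2
  read 'c': p2 → p2
  read 'c': p2 → p2
  read 'd': p2 → p1
  read 'd': p1 → p3
  read 'c': p3 → p3
  read 'd': p3 → p3
  read 'd': p3 → p3
p0 -> p2 -> p2 -> p2 -> p2 -> p1 -> p3 -> p3 -> p3 -> p3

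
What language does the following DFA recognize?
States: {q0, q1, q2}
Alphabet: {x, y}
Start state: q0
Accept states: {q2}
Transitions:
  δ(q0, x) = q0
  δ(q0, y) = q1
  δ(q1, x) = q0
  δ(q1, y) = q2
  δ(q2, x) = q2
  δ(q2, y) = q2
Testing a few strings:
  'y' → reject
  'xyx' → reject
  'yxxy' → reject
  'yyyy' → accept
State roles: q0=no progress toward yy; q1=one trailing y; q2=substring yy seen
All strings over {x,y} containing the substring yy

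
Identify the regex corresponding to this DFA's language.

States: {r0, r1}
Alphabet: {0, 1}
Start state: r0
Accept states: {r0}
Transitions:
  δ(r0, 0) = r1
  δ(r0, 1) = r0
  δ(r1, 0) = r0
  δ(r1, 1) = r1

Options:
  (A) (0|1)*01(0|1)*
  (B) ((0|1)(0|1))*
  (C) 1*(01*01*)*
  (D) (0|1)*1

Check each option against the DFA on short strings; one disagreement eliminates an option:
  (A) (0|1)*01(0|1)*: on ε the DFA stays in r0 and accepts (r0 ∈ Accept), but the regex does not match it → eliminate
  (B) ((0|1)(0|1))*: on '1' the DFA goes r0 → r0 and accepts (r0 ∈ Accept), but the regex does not match it → eliminate
  (C) 1*(01*01*)*: agrees with the DFA on every string of length ≤ 6
  (D) (0|1)*1: on ε the DFA stays in r0 and accepts (r0 ∈ Accept), but the regex does not match it → eliminate
Only (C) is consistent with the DFA.
(C) 1*(01*01*)*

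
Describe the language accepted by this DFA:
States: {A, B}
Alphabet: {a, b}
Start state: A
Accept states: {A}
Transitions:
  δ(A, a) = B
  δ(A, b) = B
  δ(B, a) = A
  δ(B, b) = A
Testing a few strings:
  'b' → reject
  'a' → reject
  'bb' → accept
  'abb' → reject
State roles: A=even length so far; B=odd length so far
All strings over {a,b} of even length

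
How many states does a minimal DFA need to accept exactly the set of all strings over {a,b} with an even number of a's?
By Myhill–Nerode, count the distinguishable equivalence classes: two classes — parity of the count of a's.
2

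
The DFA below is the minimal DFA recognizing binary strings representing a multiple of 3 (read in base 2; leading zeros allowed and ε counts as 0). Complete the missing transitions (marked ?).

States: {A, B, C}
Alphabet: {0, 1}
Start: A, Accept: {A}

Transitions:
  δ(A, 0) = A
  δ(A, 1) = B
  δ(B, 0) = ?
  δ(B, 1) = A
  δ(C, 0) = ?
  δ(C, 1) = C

From the language and accept set, identify what each state tracks — A: value ≡ 0 (mod 3); B: value ≡ 1 (mod 3); C: value ≡ 2 (mod 3).
Each missing δ(q, a) is the state matching the new tracked value after reading a.
δ(B, 0) = C; δ(C, 0) = B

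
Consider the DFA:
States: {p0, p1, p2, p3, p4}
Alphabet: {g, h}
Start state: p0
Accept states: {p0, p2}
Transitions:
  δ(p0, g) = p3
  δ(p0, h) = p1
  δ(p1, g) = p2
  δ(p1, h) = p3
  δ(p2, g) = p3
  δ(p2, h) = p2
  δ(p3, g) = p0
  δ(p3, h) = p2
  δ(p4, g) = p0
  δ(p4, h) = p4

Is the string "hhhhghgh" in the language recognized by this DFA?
Processing string "hhhhghgh":
  p0 --h--> p1
  p1 --h--> p3
  p3 --h--> p2
  p2 --h--> p2
  p2 --g--> p3
  p3 --h--> p2
  p2 --g--> p3
  p3 --h--> p2
Final state: p2
Accept states: {p0, p2}
Yes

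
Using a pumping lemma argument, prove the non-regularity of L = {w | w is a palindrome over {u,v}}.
Assume L is regular with pumping length p. Idea: pumping the leading u-block breaks the symmetry.
Choose s = u^p v u^p (a palindrome of length 2p+1 ≥ p). By the pumping lemma, s = xyz with |xy| ≤ p, |y| > 0, so y = u^k with k > 0 (xy lies entirely in the first u^p). Then xy²z = u^(p+k) v u^p, which is not a palindrome since p+k ≠ p.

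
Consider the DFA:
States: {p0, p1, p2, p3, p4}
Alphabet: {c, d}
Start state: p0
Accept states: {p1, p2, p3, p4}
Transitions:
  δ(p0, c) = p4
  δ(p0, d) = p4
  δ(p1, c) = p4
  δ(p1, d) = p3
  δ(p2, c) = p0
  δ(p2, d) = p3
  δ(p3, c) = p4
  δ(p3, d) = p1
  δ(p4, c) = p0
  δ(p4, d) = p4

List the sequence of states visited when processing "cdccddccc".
read 'c': p0 → p4
  read 'd': p4 → p4
  read 'c': p4 → p0
  read 'c': p0 → p4
  read 'd': p4 → p4
  read 'd': p4 → p4
  read 'c': p4 → p0
  read 'c': p0 → p4
  read 'c': p4 → p0
p0 -> p4 -> p4 -> p0 -> p4 -> p4 -> p4 -> p0 -> p4 -> p0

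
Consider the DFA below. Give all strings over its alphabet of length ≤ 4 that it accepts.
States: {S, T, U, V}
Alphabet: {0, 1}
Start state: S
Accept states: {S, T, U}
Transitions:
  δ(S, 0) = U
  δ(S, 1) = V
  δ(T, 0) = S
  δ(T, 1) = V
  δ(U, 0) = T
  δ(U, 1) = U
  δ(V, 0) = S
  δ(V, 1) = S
ε, 0, 00, 01, 10, 11, 000, 010, 011, 100, 110, 0000, 0010, 0011, 0100, 0110, 0111, 1000, 1001, 1010, 1011, 1100, 1101, 1110, 1111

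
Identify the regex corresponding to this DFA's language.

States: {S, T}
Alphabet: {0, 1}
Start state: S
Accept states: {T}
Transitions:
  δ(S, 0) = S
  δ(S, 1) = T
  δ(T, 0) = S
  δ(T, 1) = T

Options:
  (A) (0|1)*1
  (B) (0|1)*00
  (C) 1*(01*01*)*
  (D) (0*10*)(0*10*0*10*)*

Check each option against the DFA on short strings; one disagreement eliminates an option:
  (A) (0|1)*1: agrees with the DFA on every string of length ≤ 6
  (B) (0|1)*00: on '1' the DFA goes S → T and accepts (T ∈ Accept), but the regex does not match it → eliminate
  (C) 1*(01*01*)*: on ε the DFA stays in S and rejects (S ∉ Accept), but the regex matches it → eliminate
  (D) (0*10*)(0*10*0*10*)*: on '10' the DFA goes S → T → S and rejects (S ∉ Accept), but the regex matches it → eliminate
Only (A) is consistent with the DFA.
(A) (0|1)*1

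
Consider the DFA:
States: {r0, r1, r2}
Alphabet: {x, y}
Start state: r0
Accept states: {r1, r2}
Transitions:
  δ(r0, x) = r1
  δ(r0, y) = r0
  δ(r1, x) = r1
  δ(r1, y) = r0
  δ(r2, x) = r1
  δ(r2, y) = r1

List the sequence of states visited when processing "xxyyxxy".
read 'x': r0 → r1
  read 'x': r1 → r1
  read 'y': r1 → r0
  read 'y': r0 → r0
  read 'x': r0 → r1
  read 'x': r1 → r1
  read 'y': r1 → r0
r0 -> r1 -> r1 -> r0 -> r0 -> r1 -> r1 -> r0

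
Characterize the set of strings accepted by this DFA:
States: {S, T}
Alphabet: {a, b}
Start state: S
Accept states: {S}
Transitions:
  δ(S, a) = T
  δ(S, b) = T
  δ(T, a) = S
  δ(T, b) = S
Testing a few strings:
  'abb' → reject
  'b' → reject
  'a' → reject
  'bbb' → reject
State roles: S=even length so far; T=odd length so far
All strings over {a,b} of even length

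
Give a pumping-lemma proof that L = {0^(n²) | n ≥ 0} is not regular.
Assume L is regular with pumping length p. Idea: pumping adds a fixed amount, but gaps between consecutive squares grow.
Choose s = 0^(p²) (length p² ≥ p). By the pumping lemma, s = xyz with |xy| ≤ p, |y| > 0, so |y| = k with 1 ≤ k ≤ p. Then |xy²z| = p²+k. Since p² < p²+k ≤ p²+p < (p+1)², the length p²+k lies strictly between consecutive squares, so it is not a perfect square and xy²z ∉ L.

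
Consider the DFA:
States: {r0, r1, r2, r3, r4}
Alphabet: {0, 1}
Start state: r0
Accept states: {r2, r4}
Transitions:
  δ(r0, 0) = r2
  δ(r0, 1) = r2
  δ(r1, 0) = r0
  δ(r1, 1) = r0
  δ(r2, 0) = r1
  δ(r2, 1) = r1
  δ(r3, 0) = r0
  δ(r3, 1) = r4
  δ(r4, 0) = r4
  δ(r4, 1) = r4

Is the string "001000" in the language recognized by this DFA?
Processing string "001000":
  r0 --0--> r2
  r2 --0--> r1
  r1 --1--> r0
  r0 --0--> r2
  r2 --0--> r1
  r1 --0--> r0
Final state: r0
Accept states: {r2, r4}
No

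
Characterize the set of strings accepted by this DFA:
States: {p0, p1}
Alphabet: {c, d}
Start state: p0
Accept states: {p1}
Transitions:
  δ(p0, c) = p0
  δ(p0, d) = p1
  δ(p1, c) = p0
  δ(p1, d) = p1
Testing a few strings:
  'dc' → reject
  'cdc' → reject
  'd' → accept
  'cc' → reject
State roles: p0=last symbol not d; p1=last symbol is d
All strings over {c,d} ending with d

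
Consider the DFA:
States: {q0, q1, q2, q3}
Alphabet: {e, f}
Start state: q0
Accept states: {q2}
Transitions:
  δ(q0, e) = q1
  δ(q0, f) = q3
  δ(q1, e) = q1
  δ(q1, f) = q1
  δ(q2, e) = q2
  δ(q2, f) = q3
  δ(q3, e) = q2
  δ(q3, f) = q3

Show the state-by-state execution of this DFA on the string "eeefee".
read 'e': q0 → q1
  read 'e': q1 → q1
  read 'e': q1 → q1
  read 'f': q1 → q1
  read 'e': q1 → q1
  read 'e': q1 → q1
q0 -> q1 -> q1 -> q1 -> q1 -> q1 -> q1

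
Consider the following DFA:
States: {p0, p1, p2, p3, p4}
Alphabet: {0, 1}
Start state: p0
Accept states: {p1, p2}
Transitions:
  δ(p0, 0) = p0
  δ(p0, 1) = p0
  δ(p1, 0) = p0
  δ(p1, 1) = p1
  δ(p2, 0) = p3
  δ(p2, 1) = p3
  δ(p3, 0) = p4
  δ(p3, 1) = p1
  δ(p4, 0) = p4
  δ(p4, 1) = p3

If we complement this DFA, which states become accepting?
Complement accept states = All states \ Original accept states
= {p0, p1, p2, p3, p4} \ {p1, p2}
{p0, p3, p4}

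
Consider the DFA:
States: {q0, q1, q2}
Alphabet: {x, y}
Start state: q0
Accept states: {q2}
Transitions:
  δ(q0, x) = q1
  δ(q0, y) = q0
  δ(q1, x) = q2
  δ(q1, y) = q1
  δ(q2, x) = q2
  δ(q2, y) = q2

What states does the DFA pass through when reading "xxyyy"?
read 'x': q0 → q1
  read 'x': q1 → q2
  read 'y': q2 → q2
  read 'y': q2 → q2
  read 'y': q2 → q2
q0 -> q1 -> q2 -> q2 -> q2 -> q2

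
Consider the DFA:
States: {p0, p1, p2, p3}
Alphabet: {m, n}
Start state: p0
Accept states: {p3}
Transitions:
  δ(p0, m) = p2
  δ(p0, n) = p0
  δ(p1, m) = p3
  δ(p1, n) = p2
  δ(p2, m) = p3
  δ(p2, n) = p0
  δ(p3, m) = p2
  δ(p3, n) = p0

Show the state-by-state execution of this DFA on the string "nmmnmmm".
read 'n': p0 → p0
  read 'm': p0 → p2
  read 'm': p2 → p3
  read 'n': p3 → p0
  read 'm': p0 → p2
  read 'm': p2 → p3
  read 'm': p3 → p2
p0 -> p0 -> p2 -> p3 -> p0 -> p2 -> p3 -> p2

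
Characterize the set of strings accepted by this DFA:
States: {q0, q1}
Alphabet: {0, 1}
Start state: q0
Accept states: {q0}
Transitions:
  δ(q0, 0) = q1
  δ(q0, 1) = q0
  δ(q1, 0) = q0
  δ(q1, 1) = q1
Testing a few strings:
  '0' → reject
  '101' → reject
  '01' → reject
  '00' → accept
State roles: q0=even number of 0's so far; q1=odd number of 0's so far
All binary strings with an even number of 0's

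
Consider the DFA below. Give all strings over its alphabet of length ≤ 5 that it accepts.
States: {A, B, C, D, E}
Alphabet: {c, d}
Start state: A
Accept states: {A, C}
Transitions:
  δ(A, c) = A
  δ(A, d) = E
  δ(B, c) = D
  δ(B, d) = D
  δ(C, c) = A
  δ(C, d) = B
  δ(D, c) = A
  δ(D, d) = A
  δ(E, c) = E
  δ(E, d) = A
ε, c, cc, dd, ccc, cdd, dcd, ddc, cccc, ccdd, cdcd, cddc, dccd, dcdc, ddcc, dddd, ccccc, cccdd, ccdcd, ccddc, cdccd, cdcdc, cddcc, cdddd, dcccd, dccdc, dcdcc, dcddd, ddccc, ddcdd, dddcd, ddddc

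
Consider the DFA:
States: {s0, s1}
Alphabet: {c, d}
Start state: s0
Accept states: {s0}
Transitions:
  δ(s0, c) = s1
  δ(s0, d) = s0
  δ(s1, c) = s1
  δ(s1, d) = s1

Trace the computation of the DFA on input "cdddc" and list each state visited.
read 'c': s0 → s1
  read 'd': s1 → s1
  read 'd': s1 → s1
  read 'd': s1 → s1
  read 'c': s1 → s1
s0 -> s1 -> s1 -> s1 -> s1 -> s1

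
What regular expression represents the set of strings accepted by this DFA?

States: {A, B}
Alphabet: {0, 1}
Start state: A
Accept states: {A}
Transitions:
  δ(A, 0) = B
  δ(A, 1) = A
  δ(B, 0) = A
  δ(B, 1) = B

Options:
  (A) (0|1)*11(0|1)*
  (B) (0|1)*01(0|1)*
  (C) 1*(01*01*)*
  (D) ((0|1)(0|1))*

Check each option against the DFA on short strings; one disagreement eliminates an option:
  (A) (0|1)*11(0|1)*: on ε the DFA stays in A and accepts (A ∈ Accept), but the regex does not match it → eliminate
  (B) (0|1)*01(0|1)*: on ε the DFA stays in A and accepts (A ∈ Accept), but the regex does not match it → eliminate
  (C) 1*(01*01*)*: agrees with the DFA on every string of length ≤ 6
  (D) ((0|1)(0|1))*: on '1' the DFA goes A → A and accepts (A ∈ Accept), but the regex does not match it → eliminate
Only (C) is consistent with the DFA.
(C) 1*(01*01*)*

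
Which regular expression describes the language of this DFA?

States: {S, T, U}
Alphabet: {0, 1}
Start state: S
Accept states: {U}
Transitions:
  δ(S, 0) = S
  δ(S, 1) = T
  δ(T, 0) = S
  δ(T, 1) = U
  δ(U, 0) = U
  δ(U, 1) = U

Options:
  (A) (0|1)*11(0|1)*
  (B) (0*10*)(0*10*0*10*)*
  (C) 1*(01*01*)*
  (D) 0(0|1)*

Check each option against the DFA on short strings; one disagreement eliminates an option:
  (A) (0|1)*11(0|1)*: agrees with the DFA on every string of length ≤ 6
  (B) (0*10*)(0*10*0*10*)*: on '1' the DFA goes S → T and rejects (T ∉ Accept), but the regex matches it → eliminate
  (C) 1*(01*01*)*: on ε the DFA stays in S and rejects (S ∉ Accept), but the regex matches it → eliminate
  (D) 0(0|1)*: on '0' the DFA goes S → S and rejects (S ∉ Accept), but the regex matches it → eliminate
Only (A) is consistent with the DFA.
(A) (0|1)*11(0|1)*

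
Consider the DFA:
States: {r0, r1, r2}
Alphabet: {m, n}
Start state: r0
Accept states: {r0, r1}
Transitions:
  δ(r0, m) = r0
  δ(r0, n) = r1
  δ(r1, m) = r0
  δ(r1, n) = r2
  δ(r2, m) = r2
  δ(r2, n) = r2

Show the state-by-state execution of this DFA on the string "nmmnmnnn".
read 'n': r0 → r1
  read 'm': r1 → r0
  read 'm': r0 → r0
  read 'n': r0 → r1
  read 'm': r1 → r0
  read 'n': r0 → r1
  read 'n': r1 → r2
  read 'n': r2 → r2
r0 -> r1 -> r0 -> r0 -> r1 -> r0 -> r1 -> r2 -> r2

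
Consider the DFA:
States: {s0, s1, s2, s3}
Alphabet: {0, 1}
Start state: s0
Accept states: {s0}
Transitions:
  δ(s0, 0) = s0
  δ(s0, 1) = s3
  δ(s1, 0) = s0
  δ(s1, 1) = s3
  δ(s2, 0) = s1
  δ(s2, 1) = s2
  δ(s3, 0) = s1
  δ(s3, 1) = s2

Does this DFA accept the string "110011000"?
Processing string "110011000":
  s0 --1--> s3
  s3 --1--> s2
  s2 --0--> s1
  s1 --0--> s0
  s0 --1--> s3
  s3 --1--> s2
  s2 --0--> s1
  s1 --0--> s0
  s0 --0--> s0
Final state: s0
Accept states: {s0}
Yes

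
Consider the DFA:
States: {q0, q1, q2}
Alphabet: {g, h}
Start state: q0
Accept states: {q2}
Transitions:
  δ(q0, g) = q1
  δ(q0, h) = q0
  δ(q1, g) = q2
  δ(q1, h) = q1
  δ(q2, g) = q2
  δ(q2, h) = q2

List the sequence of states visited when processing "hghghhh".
read 'h': q0 → q0
  read 'g': q0 → q1
  read 'h': q1 → q1
  read 'g': q1 → q2
  read 'h': q2 → q2
  read 'h': q2 → q2
  read 'h': q2 → q2
q0 -> q0 -> q1 -> q1 -> q2 -> q2 -> q2 -> q2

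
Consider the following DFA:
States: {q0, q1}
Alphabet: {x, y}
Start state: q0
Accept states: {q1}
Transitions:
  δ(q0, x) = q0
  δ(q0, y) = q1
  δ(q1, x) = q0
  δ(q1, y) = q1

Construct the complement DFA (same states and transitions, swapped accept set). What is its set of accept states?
Complement accept states = All states \ Original accept states
= {q0, q1} \ {q1}
{q0}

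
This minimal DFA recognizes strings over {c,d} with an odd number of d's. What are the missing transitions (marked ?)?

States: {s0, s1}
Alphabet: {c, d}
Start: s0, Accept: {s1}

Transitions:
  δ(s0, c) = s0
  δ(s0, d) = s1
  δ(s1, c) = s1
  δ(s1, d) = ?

From the language and accept set, identify what each state tracks — s0: even number of d's so far; s1: odd number of d's so far.
Each missing δ(q, a) is the state matching the new tracked value after reading a.
δ(s1, d) = s0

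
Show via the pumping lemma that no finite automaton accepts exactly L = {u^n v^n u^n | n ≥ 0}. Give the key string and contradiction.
Assume L is regular with pumping length p. Idea: pumping the first u-block unbalances it against the other two.
Choose s = u^p v^p u^p ∈ L (|s| = 3p ≥ p). By the pumping lemma, s = xyz with |xy| ≤ p, |y| > 0, so y = u^k with k ≥ 1, inside the first u-block. Then xy²z = u^(p+k) v^p u^p. The first block has length p+k ≠ p, so the three block lengths are no longer equal and xy²z ∉ L.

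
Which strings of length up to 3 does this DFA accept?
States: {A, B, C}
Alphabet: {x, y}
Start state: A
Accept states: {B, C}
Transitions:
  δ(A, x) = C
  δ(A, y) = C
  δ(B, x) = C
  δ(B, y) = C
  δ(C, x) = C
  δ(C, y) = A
x, y, xx, yx, xxx, xyx, xyy, yxx, yyx, yyy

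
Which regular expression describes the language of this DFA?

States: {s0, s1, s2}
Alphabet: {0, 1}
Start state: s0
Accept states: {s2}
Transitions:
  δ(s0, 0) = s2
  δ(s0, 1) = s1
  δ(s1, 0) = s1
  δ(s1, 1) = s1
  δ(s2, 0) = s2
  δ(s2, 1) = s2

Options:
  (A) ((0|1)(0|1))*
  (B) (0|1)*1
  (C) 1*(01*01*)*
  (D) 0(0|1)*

Check each option against the DFA on short strings; one disagreement eliminates an option:
  (A) ((0|1)(0|1))*: on ε the DFA stays in s0 and rejects (s0 ∉ Accept), but the regex matches it → eliminate
  (B) (0|1)*1: on '0' the DFA goes s0 → s2 and accepts (s2 ∈ Accept), but the regex does not match it → eliminate
  (C) 1*(01*01*)*: on ε the DFA stays in s0 and rejects (s0 ∉ Accept), but the regex matches it → eliminate
  (D) 0(0|1)*: agrees with the DFA on every string of length ≤ 6
Only (D) is consistent with the DFA.
(D) 0(0|1)*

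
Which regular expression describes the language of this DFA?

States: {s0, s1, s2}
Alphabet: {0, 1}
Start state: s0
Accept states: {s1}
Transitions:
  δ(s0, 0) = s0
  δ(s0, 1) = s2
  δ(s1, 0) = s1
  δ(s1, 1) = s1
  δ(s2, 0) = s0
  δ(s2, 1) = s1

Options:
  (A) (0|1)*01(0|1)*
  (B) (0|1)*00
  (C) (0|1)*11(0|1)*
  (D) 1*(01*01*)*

Check each option against the DFA on short strings; one disagreement eliminates an option:
  (A) (0|1)*01(0|1)*: on '01' the DFA goes s0 → s0 → s2 and rejects (s2 ∉ Accept), but the regex matches it → eliminate
  (B) (0|1)*00: on '00' the DFA goes s0 → s0 → s0 and rejects (s0 ∉ Accept), but the regex matches it → eliminate
  (C) (0|1)*11(0|1)*: agrees with the DFA on every string of length ≤ 6
  (D) 1*(01*01*)*: on ε the DFA stays in s0 and rejects (s0 ∉ Accept), but the regex matches it → eliminate
Only (C) is consistent with the DFA.
(C) (0|1)*11(0|1)*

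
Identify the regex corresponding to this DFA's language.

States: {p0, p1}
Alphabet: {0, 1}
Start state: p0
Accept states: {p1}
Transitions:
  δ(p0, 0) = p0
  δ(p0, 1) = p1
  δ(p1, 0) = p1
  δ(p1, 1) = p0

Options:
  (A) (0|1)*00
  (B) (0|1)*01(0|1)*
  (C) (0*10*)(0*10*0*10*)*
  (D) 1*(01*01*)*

Check each option against the DFA on short strings; one disagreement eliminates an option:
  (A) (0|1)*00: on '1' the DFA goes p0 → p1 and accepts (p1 ∈ Accept), but the regex does not match it → eliminate
  (B) (0|1)*01(0|1)*: on '1' the DFA goes p0 → p1 and accepts (p1 ∈ Accept), but the regex does not match it → eliminate
  (C) (0*10*)(0*10*0*10*)*: agrees with the DFA on every string of length ≤ 6
  (D) 1*(01*01*)*: on ε the DFA stays in p0 and rejects (p0 ∉ Accept), but the regex matches it → eliminate
Only (C) is consistent with the DFA.
(C) (0*10*)(0*10*0*10*)*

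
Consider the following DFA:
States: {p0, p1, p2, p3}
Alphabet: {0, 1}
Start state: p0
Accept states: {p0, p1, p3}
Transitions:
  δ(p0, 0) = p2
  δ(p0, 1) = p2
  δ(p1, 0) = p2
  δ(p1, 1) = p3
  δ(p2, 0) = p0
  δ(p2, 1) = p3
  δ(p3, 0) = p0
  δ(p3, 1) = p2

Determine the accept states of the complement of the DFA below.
Complement accept states = All states \ Original accept states
= {p0, p1, p2, p3} \ {p0, p1, p3}
{p2}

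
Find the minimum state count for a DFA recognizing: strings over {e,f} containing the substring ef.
By Myhill–Nerode, count the distinguishable equivalence classes: 3 classes — one per longest suffix of the input that is a prefix of 'ef' (lengths 0 through 1), plus an absorbing 'already seen ef' class.
3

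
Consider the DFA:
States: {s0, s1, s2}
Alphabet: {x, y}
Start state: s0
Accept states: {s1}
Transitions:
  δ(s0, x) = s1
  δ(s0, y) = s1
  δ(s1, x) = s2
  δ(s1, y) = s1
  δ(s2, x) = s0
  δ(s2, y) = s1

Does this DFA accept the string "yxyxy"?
Processing string "yxyxy":
  s0 --y--> s1
  s1 --x--> s2
  s2 --y--> s1
  s1 --x--> s2
  s2 --y--> s1
Final state: s1
Accept states: {s1}
Yes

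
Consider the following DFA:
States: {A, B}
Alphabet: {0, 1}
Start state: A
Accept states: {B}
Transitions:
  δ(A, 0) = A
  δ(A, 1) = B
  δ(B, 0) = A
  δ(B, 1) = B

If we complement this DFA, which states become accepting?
Complement accept states = All states \ Original accept states
= {A, B} \ {B}
{A}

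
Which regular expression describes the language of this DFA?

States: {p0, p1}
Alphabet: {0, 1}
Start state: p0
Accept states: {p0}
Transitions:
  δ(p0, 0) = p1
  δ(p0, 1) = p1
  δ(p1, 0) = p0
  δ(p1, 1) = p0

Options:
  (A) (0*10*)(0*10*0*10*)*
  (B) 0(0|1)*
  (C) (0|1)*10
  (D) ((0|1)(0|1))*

Check each option against the DFA on short strings; one disagreement eliminates an option:
  (A) (0*10*)(0*10*0*10*)*: on ε the DFA stays in p0 and accepts (p0 ∈ Accept), but the regex does not match it → eliminate
  (B) 0(0|1)*: on ε the DFA stays in p0 and accepts (p0 ∈ Accept), but the regex does not match it → eliminate
  (C) (0|1)*10: on ε the DFA stays in p0 and accepts (p0 ∈ Accept), but the regex does not match it → eliminate
  (D) ((0|1)(0|1))*: agrees with the DFA on every string of length ≤ 6
Only (D) is consistent with the DFA.
(D) ((0|1)(0|1))*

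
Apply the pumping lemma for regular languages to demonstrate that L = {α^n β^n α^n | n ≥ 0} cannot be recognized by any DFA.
Assume L is regular with pumping length p. Idea: pumping the first α-block unbalances it against the other two.
Choose s = α^p β^p α^p ∈ L (|s| = 3p ≥ p). By the pumping lemma, s = xyz with |xy| ≤ p, |y| > 0, so y = α^k with k ≥ 1, inside the first α-block. Then xy²z = α^(p+k) β^p α^p. The first block has length p+k ≠ p, so the three block lengths are no longer equal and xy²z ∉ L.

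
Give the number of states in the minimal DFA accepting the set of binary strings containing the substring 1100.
By Myhill–Nerode, count the distinguishable equivalence classes: 5 classes — one per longest suffix of the input that is a prefix of '1100' (lengths 0 through 3), plus an absorbing 'already seen 1100' class.
5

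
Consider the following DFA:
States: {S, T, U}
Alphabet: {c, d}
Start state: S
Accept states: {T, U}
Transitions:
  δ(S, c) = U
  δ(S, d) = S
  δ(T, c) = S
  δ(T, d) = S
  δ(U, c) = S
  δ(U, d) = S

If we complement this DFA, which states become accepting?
Complement accept states = All states \ Original accept states
= {S, T, U} \ {T, U}
{S}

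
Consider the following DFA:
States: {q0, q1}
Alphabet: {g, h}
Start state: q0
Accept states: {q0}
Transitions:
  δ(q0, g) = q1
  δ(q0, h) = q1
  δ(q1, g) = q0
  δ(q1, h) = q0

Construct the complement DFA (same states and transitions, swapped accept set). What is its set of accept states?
Complement accept states = All states \ Original accept states
= {q0, q1} \ {q0}
{q1}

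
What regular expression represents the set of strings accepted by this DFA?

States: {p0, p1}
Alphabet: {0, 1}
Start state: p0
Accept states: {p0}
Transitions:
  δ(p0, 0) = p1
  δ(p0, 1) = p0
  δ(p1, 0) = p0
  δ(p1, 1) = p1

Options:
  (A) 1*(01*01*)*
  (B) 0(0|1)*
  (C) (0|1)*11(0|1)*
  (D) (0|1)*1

Check each option against the DFA on short strings; one disagreement eliminates an option:
  (A) 1*(01*01*)*: agrees with the DFA on every string of length ≤ 6
  (B) 0(0|1)*: on ε the DFA stays in p0 and accepts (p0 ∈ Accept), but the regex does not match it → eliminate
  (C) (0|1)*11(0|1)*: on ε the DFA stays in p0 and accepts (p0 ∈ Accept), but the regex does not match it → eliminate
  (D) (0|1)*1: on ε the DFA stays in p0 and accepts (p0 ∈ Accept), but the regex does not match it → eliminate
Only (A) is consistent with the DFA.
(A) 1*(01*01*)*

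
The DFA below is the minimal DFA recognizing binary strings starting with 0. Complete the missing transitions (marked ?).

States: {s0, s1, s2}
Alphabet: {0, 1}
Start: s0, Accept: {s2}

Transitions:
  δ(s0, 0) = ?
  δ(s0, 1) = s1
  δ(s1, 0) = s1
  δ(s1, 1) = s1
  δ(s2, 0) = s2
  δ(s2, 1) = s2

From the language and accept set, identify what each state tracks — s0: no input read; s1: started with 1 (dead); s2: started with 0.
Each missing δ(q, a) is the state matching the new tracked value after reading a.
δ(s0, 0) = s2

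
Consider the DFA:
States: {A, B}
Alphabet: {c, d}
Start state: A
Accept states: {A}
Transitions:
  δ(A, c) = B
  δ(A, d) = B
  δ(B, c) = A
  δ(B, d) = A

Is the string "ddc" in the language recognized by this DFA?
Processing string "ddc":
  A --d--> B
  B --d--> A
  A --c--> B
Final state: B
Accept states: {A}
No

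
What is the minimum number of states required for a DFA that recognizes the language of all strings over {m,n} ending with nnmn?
By Myhill–Nerode, count the distinguishable equivalence classes: 5 classes — one per longest suffix of the input that is a prefix of 'nnmn' (lengths 0 through 4); only the length-4 class is accepting.
5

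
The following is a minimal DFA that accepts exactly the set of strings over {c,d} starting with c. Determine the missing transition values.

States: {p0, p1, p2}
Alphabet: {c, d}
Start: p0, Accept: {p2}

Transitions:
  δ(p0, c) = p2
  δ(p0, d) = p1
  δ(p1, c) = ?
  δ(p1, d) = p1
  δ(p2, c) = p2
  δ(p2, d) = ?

From the language and accept set, identify what each state tracks — p0: no input read; p1: started with d (dead); p2: started with c.
Each missing δ(q, a) is the state matching the new tracked value after reading a.
δ(p1, c) = p1; δ(p2, d) = p2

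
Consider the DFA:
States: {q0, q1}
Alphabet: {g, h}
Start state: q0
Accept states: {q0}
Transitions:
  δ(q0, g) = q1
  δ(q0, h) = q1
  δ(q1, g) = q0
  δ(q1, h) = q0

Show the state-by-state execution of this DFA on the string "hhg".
read 'h': q0 → q1
  read 'h': q1 → q0
  read 'g': q0 → q1
q0 -> q1 -> q0 -> q1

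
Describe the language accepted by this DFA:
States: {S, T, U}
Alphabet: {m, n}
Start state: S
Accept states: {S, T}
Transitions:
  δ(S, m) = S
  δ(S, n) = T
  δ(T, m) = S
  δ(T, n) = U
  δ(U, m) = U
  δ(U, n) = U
Testing a few strings:
  'nnmn' → reject
  'mmnn' → reject
  'mm' → accept
  'nm' → accept
State roles: S=last symbol not n (ok); T=last symbol n (ok); U=saw nn (dead)
All strings over {m,n} with no two consecutive n's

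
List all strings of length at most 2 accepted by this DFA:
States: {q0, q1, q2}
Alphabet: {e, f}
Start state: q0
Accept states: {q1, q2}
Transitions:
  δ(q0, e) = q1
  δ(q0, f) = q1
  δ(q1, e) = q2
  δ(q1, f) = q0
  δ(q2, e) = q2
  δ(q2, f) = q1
e, f, ee, fe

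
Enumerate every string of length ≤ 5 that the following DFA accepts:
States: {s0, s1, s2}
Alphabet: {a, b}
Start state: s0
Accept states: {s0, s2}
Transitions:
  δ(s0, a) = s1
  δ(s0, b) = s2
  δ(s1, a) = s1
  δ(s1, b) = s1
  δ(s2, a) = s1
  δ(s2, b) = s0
ε, b, bb, bbb, bbbb, bbbbb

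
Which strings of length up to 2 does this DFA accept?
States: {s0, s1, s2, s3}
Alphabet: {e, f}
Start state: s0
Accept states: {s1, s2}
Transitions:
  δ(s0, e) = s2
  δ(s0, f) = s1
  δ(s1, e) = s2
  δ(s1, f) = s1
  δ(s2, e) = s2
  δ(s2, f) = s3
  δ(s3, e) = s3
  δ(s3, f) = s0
e, f, ee, fe, ff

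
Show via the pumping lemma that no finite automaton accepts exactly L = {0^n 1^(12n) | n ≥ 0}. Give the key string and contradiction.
Assume L is regular with pumping length p. Idea: pumping the 0-block breaks the 1:12 ratio.
Choose s = 0^p 1^(12p) (length 13p ≥ p). By the pumping lemma, s = xyz with |xy| ≤ p, |y| > 0, so y = 0^k with k ≥ 1. Then xy²z = 0^(p+k) 1^(12p). For this to be in L we would need 12p = 12(p+k), i.e. 12k = 0, contradicting k ≥ 1. So xy²z ∉ L.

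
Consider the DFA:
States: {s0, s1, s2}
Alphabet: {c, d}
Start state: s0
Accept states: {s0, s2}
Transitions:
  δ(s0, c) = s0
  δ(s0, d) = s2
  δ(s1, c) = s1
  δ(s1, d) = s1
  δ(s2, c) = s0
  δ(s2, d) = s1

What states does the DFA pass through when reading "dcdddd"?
read 'd': s0 → s2
  read 'c': s2 → s0
  read 'd': s0 → s2
  read 'd': s2 → s1
  read 'd': s1 → s1
  read 'd': s1 → s1
s0 -> s2 -> s0 -> s2 -> s1 -> s1 -> s1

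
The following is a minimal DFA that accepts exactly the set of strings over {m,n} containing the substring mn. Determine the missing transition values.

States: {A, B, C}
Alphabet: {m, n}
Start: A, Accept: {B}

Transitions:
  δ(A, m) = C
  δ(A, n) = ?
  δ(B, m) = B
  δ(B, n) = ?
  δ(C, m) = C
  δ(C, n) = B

From the language and accept set, identify what each state tracks — A: no m seen yet; B: substring mn seen; C: seen a m, waiting for n.
Each missing δ(q, a) is the state matching the new tracked value after reading a.
δ(A, n) = A; δ(B, n) = B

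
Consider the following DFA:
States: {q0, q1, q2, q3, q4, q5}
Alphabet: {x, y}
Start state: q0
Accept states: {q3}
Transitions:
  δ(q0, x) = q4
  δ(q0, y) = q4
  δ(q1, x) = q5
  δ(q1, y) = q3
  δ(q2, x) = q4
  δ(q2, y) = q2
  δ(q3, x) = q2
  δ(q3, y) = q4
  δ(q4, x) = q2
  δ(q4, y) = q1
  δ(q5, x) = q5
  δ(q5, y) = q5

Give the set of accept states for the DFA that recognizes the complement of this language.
Complement accept states = All states \ Original accept states
= {q0, q1, q2, q3, q4, q5} \ {q3}
{q0, q1, q2, q4, q5}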